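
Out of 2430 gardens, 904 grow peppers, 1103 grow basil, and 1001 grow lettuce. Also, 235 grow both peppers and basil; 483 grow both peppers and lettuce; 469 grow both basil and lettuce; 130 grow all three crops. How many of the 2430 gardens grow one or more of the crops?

1951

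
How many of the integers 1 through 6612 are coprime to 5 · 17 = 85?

Inclusion–exclusion gives
floor(6612/5) + floor(6612/17) − floor(6612/85) = 1322 + 388 − 77 = 1633
6612 − 1633 = 4979

4979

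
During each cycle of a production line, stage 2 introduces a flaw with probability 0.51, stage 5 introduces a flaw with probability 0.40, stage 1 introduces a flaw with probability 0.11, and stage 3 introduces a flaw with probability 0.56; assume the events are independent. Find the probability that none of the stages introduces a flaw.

0.1151304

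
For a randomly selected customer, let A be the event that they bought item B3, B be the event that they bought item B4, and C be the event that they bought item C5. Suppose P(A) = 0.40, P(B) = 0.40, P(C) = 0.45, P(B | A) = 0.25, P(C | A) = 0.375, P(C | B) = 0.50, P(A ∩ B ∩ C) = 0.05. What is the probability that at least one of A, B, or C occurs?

P(A ∩ B) = P(A)·P(B|A) = 0.40 × 0.25 = 0.10
P(A ∩ C) = P(A)·P(C|A) = 0.40 × 0.375 = 0.15
P(B ∩ C) = P(B)·P(C|B) = 0.40 × 0.50 = 0.20
By inclusion-exclusion,
P(A ∪ B ∪ C) = 0.40 + 0.40 + 0.45 − 0.10 − 0.15 − 0.20 + 0.05 = 0.85

0.85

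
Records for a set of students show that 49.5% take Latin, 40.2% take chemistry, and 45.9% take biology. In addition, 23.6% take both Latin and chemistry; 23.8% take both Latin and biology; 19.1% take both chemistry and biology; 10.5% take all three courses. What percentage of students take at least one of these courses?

P(≥1) = 49.5 + 40.2 + 45.9 − 23.6 − 23.8 − 19.1 + 10.5 = 79.6%

79.6%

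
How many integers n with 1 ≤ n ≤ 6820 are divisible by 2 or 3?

4547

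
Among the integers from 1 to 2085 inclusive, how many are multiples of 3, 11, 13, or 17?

Apply inclusion-exclusion:
695 + 189 + 160 + 122 − 63 − 53 − 40 − 14 − 11 − 9 + 4 + 3 + 3 + 0 − 0 = 986

986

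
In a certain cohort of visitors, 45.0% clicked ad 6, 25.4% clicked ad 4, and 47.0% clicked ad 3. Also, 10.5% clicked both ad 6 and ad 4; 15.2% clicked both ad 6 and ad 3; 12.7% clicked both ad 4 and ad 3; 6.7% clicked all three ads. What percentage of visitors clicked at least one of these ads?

P(≥1) = 45.0 + 25.4 + 47.0 − 10.5 − 15.2 − 12.7 + 6.7 = 85.7%

85.7%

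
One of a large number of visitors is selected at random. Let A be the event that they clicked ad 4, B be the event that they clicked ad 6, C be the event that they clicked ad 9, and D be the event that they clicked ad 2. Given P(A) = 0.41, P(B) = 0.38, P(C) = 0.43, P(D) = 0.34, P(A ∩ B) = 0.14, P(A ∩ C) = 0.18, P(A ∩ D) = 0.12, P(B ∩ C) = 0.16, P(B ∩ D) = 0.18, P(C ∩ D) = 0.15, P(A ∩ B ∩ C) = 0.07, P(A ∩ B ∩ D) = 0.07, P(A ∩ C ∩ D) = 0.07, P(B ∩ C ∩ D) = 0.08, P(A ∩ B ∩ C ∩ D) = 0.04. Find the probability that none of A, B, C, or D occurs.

P(A ∪ B ∪ C ∪ D) = 0.41 + 0.38 + 0.43 + 0.34 − 0.14 − 0.18 − 0.12 − 0.16 − 0.18 − 0.15 + 0.07 + 0.07 + 0.07 + 0.08 − 0.04 = 0.88
P(none) = 1 − 0.88 = 0.12

0.12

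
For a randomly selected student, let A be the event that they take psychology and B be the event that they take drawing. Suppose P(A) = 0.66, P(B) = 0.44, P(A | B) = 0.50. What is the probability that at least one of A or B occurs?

P(A ∩ B) = P(B)·P(A|B) = 0.44 × 0.50 = 0.22
Using inclusion–exclusion:
P(A ∪ B) = 0.66 + 0.44 − 0.22 = 0.88

0.88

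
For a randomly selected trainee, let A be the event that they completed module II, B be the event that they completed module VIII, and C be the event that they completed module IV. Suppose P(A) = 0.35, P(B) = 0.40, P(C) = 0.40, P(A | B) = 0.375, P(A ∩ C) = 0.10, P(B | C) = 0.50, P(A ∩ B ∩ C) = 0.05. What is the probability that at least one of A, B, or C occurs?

P(A ∩ B) = P(B)·P(A|B) = 0.40 × 0.375 = 0.15
P(B ∩ C) = P(C)·P(B|C) = 0.40 × 0.50 = 0.20
P(A ∪ B ∪ C) = 0.35 + 0.40 + 0.40 − 0.15 − 0.10 − 0.20 + 0.05 = 0.75

0.75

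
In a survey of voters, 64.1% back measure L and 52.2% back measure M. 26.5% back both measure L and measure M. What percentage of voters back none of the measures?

P(union) = 64.1 + 52.2 − 26.5 = 89.8%
P(none) = 100% − 89.8% = 10.2%

10.2%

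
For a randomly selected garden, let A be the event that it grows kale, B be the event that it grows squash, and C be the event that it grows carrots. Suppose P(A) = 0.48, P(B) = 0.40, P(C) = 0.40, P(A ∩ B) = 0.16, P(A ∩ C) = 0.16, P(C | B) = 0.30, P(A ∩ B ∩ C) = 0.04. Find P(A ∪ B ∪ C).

P(B ∩ C) = P(B)·P(C|B) = 0.40 × 0.30 = 0.12
P(A ∪ B ∪ C) = 0.48 + 0.40 + 0.40 − 0.16 − 0.16 − 0.12 + 0.04 = 0.88

0.88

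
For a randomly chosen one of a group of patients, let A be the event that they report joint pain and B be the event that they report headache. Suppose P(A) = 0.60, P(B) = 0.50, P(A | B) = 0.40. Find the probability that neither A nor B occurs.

P(A ∩ B) = P(B)·P(A|B) = 0.50 × 0.40 = 0.20
By inclusion-exclusion,
P(A ∪ B) = 0.60 + 0.50 − 0.20 = 0.90
P(none) = 1 − 0.90 = 0.10

0.10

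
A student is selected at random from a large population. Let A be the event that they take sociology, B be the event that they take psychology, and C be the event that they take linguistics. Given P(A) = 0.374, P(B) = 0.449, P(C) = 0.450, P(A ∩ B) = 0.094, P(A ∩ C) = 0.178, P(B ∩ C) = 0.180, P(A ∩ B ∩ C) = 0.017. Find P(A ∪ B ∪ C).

Apply inclusion-exclusion:
P(A ∪ B ∪ C) = 0.374 + 0.449 + 0.450 − 0.094 − 0.178 − 0.180 + 0.017 = 0.838

0.838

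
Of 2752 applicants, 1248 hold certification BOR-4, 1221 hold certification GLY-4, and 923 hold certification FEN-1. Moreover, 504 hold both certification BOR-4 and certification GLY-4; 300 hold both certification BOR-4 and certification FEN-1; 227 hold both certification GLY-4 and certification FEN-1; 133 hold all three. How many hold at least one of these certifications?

Apply inclusion-exclusion:
|union| = 1248 + 1221 + 923 − 504 − 300 − 227 + 133 = 2494

2494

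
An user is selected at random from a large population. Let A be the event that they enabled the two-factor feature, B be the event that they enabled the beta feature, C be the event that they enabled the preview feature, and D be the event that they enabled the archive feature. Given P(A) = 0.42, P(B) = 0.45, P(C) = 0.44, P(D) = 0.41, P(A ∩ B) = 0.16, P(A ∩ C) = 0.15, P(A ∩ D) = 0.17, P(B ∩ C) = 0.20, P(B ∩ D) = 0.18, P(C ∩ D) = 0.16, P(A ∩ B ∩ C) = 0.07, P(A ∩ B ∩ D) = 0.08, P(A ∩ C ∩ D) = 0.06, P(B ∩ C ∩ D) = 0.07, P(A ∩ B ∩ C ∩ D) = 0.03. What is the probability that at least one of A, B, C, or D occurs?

0.95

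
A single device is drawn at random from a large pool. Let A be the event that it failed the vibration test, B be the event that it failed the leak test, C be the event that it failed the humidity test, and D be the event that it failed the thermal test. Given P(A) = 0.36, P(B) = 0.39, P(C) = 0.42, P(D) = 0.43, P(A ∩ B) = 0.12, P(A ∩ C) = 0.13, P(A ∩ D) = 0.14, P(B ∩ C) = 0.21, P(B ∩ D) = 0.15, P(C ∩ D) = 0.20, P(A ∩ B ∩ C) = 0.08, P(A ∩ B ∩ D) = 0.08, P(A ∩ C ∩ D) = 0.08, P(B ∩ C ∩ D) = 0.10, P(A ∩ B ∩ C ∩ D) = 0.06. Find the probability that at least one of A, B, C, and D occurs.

0.93

P(A ∪ B ∪ C ∪ D) = 0.36 + 0.39 + 0.42 + 0.43 − 0.12 − 0.13 − 0.14 − 0.21 − 0.15 − 0.20 + 0.08 + 0.08 + 0.08 + 0.10 − 0.06 = 0.93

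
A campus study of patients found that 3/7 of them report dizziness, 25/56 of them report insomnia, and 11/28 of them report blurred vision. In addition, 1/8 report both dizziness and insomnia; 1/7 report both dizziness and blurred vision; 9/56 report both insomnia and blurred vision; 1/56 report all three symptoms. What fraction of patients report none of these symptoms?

1/7

P(≥1) = 3/7 + 25/56 + 11/28 − 1/8 − 1/7 − 9/56 + 1/56 = 6/7
P(none) = 1 − 6/7 = 1/7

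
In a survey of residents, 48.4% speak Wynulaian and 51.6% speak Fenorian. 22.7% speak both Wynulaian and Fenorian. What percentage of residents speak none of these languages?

P(union) = 48.4 + 51.6 − 22.7 = 77.3%
P(none) = 100% − 77.3% = 22.7%

22.7%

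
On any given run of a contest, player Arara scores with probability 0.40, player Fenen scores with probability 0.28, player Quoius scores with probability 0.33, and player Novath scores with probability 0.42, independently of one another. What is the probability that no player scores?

0.1678752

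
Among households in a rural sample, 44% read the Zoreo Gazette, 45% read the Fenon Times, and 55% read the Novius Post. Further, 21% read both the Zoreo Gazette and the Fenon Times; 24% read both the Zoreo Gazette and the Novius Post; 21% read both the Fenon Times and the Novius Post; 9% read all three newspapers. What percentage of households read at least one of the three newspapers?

87%

By inclusion-exclusion,
P(≥1) = 44 + 45 + 55 − 21 − 24 − 21 + 9 = 87%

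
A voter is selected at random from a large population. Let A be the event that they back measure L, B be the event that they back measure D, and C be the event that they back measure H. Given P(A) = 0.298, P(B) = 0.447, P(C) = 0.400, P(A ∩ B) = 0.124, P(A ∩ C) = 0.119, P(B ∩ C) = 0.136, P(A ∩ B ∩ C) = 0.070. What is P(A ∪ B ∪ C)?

P(A ∪ B ∪ C) = 0.298 + 0.447 + 0.400 − 0.124 − 0.119 − 0.136 + 0.070 = 0.836

0.836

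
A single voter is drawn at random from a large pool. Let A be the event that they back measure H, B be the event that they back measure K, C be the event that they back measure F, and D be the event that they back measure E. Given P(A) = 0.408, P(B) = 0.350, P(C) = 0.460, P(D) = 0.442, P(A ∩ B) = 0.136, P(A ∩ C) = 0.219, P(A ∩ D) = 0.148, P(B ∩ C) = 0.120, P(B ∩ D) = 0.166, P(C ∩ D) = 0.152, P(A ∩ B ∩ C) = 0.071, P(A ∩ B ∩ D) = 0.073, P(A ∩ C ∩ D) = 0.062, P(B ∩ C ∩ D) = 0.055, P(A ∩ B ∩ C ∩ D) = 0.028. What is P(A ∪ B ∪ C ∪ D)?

0.952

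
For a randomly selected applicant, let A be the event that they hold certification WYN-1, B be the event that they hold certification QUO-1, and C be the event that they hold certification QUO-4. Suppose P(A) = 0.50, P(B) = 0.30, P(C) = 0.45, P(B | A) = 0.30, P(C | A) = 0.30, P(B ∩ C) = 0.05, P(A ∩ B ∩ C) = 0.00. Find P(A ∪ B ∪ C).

0.90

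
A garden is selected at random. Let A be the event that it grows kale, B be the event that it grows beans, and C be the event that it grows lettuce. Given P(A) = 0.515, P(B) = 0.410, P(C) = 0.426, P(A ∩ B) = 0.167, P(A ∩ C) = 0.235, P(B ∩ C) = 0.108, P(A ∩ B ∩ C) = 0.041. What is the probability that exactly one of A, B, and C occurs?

Using the inclusion–exclusion count for exactly one event:
P(exactly one) = 0.515 + 0.410 + 0.426 − 2·0.167 − 2·0.235 − 2·0.108 + 3·0.041 = 0.454

0.454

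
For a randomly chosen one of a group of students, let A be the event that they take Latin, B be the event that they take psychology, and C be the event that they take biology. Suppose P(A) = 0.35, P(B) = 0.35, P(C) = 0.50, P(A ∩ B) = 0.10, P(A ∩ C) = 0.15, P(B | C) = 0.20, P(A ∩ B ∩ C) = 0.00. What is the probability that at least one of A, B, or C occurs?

P(B ∩ C) = P(C)·P(B|C) = 0.50 × 0.20 = 0.10
Using inclusion–exclusion:
P(A ∪ B ∪ C) = 0.35 + 0.35 + 0.50 − 0.10 − 0.15 − 0.10 + 0.00 = 0.85

0.85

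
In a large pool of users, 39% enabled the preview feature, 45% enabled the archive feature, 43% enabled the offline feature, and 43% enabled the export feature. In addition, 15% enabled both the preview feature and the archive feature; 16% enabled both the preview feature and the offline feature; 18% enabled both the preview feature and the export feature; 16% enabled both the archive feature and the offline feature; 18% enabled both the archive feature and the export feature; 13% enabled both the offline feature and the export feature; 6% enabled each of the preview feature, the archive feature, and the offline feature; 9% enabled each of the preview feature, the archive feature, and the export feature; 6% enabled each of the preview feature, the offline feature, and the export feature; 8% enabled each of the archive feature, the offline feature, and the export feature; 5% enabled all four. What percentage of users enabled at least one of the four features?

98%

By inclusion-exclusion,
P(at least one) = 39 + 45 + 43 + 43 − 15 − 16 − 18 − 16 − 18 − 13 + 6 + 9 + 6 + 8 − 5 = 98%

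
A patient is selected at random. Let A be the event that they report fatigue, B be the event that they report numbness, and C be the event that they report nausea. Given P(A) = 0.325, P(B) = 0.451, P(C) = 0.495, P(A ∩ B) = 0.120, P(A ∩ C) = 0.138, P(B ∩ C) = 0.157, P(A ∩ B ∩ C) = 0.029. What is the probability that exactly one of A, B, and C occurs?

P(exactly one) = 0.325 + 0.451 + 0.495 − 2·0.120 − 2·0.138 − 2·0.157 + 3·0.029 = 0.528

0.528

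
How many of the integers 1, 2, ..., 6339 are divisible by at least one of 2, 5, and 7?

4165

⌊6339/2⌋ + ⌊6339/5⌋ + ⌊6339/7⌋ − ⌊6339/10⌋ − ⌊6339/14⌋ − ⌊6339/35⌋ + ⌊6339/70⌋ = 3169 + 1267 + 905 − 633 − 452 − 181 + 90 = 4165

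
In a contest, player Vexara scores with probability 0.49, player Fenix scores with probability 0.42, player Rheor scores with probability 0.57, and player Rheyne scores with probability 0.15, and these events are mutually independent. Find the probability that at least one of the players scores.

0.8918851

P(none) = (1 − 0.49) × (1 − 0.42) × (1 − 0.57) × (1 − 0.15) = 0.51 × 0.58 × 0.43 × 0.85 = 0.1081149
P(at least one) = 1 − 0.1081149 = 0.8918851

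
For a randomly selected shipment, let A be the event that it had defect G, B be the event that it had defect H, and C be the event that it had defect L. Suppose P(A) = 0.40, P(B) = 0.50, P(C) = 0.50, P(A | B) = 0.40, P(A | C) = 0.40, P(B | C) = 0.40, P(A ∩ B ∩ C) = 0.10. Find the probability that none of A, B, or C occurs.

P(A ∩ B) = P(B)·P(A|B) = 0.50 × 0.40 = 0.20
P(A ∩ C) = P(C)·P(A|C) = 0.50 × 0.40 = 0.20
P(B ∩ C) = P(C)·P(B|C) = 0.50 × 0.40 = 0.20
P(A ∪ B ∪ C) = 0.40 + 0.50 + 0.50 − 0.20 − 0.20 − 0.20 + 0.10 = 0.90
P(none) = 1 − 0.90 = 0.10

0.10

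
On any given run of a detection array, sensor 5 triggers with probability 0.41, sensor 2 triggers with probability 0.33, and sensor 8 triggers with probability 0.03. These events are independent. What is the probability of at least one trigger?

Independence gives P(none) = ∏(1 − pᵢ).
P(none) = (1 − 0.41) × (1 − 0.33) × (1 − 0.03) = 0.59 × 0.67 × 0.97 = 0.383441
P(at least one) = 1 − 0.383441 = 0.616559

0.616559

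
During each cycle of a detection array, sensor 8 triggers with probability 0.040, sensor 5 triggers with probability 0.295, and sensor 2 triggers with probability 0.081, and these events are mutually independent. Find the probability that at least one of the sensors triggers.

0.3780208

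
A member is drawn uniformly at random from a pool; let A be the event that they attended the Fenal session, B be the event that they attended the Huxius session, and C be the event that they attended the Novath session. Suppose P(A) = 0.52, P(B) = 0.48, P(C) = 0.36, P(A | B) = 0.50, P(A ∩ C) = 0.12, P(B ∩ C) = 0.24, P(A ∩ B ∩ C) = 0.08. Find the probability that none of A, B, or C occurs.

0.16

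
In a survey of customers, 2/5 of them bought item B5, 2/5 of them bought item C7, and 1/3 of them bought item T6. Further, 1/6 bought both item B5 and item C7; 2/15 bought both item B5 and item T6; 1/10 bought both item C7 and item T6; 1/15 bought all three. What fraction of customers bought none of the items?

1/5

P(≥1) = 2/5 + 2/5 + 1/3 − 1/6 − 2/15 − 1/10 + 1/15 = 4/5
P(none) = 1 − 4/5 = 1/5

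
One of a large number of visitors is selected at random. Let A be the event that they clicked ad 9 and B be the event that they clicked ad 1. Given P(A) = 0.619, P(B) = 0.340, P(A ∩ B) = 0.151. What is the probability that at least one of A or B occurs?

By inclusion–exclusion:
P(A ∪ B) = 0.619 + 0.340 − 0.151 = 0.808

0.808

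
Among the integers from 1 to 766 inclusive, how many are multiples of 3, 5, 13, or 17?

Using inclusion–exclusion:
255 + 153 + 58 + 45 − 51 − 19 − 15 − 11 − 9 − 3 + 3 + 3 + 1 + 0 − 0 = 410

410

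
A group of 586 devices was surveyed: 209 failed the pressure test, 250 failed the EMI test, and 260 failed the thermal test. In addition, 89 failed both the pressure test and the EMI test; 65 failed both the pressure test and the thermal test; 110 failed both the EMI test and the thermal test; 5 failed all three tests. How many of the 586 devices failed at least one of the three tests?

Apply inclusion-exclusion:
|at least one| = 209 + 250 + 260 − 89 − 65 − 110 + 5 = 460

460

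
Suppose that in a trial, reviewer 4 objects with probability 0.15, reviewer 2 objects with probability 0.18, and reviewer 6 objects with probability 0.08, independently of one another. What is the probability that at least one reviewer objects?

0.35876

P(none) = (1 − 0.15) × (1 − 0.18) × (1 − 0.08) = 0.85 × 0.82 × 0.92 = 0.64124
P(at least one) = 1 − 0.64124 = 0.35876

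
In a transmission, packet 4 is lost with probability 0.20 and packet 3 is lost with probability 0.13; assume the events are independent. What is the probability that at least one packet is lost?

0.304

P(none) = (1 − 0.20) × (1 − 0.13) = 0.80 × 0.87 = 0.696
P(at least one) = 1 − 0.696 = 0.304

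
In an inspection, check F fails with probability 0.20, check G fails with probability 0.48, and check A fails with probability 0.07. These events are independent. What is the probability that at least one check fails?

0.61312

P(none) = (1 − 0.20) × (1 − 0.48) × (1 − 0.07) = 0.80 × 0.52 × 0.93 = 0.38688
P(at least one) = 1 − 0.38688 = 0.61312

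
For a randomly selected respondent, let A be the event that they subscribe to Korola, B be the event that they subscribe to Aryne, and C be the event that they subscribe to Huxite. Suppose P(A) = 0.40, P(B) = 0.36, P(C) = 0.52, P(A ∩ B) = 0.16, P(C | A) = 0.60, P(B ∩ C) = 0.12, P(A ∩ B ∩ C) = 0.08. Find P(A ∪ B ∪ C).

0.84

P(A ∩ C) = P(A)·P(C|A) = 0.40 × 0.60 = 0.24
P(A ∪ B ∪ C) = 0.40 + 0.36 + 0.52 − 0.16 − 0.24 − 0.12 + 0.08 = 0.84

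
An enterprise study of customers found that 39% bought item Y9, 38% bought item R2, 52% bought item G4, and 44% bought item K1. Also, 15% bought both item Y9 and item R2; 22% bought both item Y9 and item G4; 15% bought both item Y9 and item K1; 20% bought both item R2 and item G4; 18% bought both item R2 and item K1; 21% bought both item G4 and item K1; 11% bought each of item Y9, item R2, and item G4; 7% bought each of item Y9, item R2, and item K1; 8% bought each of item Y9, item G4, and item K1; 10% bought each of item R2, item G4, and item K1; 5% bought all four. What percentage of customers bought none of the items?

Apply inclusion-exclusion:
P(union) = 39 + 38 + 52 + 44 − 15 − 22 − 15 − 20 − 18 − 21 + 11 + 7 + 8 + 10 − 5 = 93%
P(none) = 100% − 93% = 7%

7%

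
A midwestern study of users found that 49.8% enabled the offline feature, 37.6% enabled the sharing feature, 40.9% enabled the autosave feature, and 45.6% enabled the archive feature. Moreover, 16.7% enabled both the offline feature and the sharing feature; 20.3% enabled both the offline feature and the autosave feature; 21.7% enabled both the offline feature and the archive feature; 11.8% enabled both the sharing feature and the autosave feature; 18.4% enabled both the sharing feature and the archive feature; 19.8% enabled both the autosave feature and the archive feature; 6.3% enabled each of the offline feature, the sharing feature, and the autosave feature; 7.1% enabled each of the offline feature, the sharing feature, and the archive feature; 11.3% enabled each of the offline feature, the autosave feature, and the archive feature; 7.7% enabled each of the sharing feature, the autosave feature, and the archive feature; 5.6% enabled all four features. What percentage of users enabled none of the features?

By inclusion-exclusion,
P(≥1) = 49.8 + 37.6 + 40.9 + 45.6 − 16.7 − 20.3 − 21.7 − 11.8 − 18.4 − 19.8 + 6.3 + 7.1 + 11.3 + 7.7 − 5.6 = 92.0%
P(none) = 100% − 92.0% = 8.0%

8.0%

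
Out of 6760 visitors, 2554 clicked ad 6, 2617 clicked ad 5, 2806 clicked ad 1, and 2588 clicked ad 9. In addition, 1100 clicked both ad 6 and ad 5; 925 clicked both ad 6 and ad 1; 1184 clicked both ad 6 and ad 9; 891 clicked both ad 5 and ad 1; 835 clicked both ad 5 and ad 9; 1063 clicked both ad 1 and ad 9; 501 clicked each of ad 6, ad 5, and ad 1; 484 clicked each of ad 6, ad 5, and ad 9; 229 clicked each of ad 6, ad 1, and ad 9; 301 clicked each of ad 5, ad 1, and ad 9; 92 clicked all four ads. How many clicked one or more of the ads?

|union| = 2554 + 2617 + 2806 + 2588 − 1100 − 925 − 1184 − 891 − 835 − 1063 + 501 + 484 + 229 + 301 − 92 = 5990

5990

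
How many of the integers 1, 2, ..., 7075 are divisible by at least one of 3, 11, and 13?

3117

Apply inclusion-exclusion:
floor(7075/3) + floor(7075/11) + floor(7075/13) − floor(7075/33) − floor(7075/39) − floor(7075/143) + floor(7075/429) = 2358 + 643 + 544 − 214 − 181 − 49 + 16 = 3117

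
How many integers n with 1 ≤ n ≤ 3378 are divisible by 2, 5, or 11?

2150

floor(3378/2) + floor(3378/5) + floor(3378/11) − floor(3378/10) − floor(3378/22) − floor(3378/55) + floor(3378/110) = 1689 + 675 + 307 − 337 − 153 − 61 + 30 = 2150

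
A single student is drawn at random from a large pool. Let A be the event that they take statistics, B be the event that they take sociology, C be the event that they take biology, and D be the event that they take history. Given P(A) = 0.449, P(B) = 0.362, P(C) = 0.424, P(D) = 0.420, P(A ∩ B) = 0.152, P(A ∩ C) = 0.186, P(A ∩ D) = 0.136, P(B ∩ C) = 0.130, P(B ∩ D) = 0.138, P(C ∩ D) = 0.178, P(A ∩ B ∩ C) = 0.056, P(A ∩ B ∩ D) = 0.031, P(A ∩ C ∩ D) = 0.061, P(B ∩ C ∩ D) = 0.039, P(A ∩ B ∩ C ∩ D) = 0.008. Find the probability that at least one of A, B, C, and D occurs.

0.914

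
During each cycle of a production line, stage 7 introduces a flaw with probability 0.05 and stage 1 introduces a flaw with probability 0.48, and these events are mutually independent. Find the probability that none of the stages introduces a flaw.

0.494

Independence gives P(none) = ∏(1 − pᵢ).
P(none) = (1 − 0.05) × (1 − 0.48) = 0.95 × 0.52 = 0.494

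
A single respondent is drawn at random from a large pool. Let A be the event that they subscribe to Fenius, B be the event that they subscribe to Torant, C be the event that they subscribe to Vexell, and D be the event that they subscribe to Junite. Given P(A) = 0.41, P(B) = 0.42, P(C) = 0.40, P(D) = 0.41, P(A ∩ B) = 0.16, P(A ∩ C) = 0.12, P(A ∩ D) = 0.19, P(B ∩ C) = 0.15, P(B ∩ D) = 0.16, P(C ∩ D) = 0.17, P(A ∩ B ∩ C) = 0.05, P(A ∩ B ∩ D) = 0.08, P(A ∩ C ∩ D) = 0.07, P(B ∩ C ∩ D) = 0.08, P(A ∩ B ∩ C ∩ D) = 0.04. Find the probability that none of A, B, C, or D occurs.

0.07

By inclusion–exclusion:
P(A ∪ B ∪ C ∪ D) = 0.41 + 0.42 + 0.40 + 0.41 − 0.16 − 0.12 − 0.19 − 0.15 − 0.16 − 0.17 + 0.05 + 0.08 + 0.07 + 0.08 − 0.04 = 0.93
P(none) = 1 − 0.93 = 0.07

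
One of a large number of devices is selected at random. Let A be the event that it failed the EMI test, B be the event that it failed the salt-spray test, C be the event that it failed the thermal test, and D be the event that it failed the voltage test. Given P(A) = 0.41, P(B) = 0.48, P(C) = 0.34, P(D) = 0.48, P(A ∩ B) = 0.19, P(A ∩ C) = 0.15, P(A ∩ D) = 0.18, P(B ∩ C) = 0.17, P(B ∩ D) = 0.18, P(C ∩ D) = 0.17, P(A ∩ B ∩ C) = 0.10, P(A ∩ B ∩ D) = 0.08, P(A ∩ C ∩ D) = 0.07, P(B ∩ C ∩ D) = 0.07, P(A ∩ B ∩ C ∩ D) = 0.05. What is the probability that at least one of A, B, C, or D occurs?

0.94

P(A ∪ B ∪ C ∪ D) = 0.41 + 0.48 + 0.34 + 0.48 − 0.19 − 0.15 − 0.18 − 0.17 − 0.18 − 0.17 + 0.10 + 0.08 + 0.07 + 0.07 − 0.05 = 0.94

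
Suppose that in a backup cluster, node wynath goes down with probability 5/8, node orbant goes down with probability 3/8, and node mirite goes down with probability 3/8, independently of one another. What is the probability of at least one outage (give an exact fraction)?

Since the events are independent, P(none) is the product of the individual non-occurrence probabilities.
P(none) = (1 − 5/8) × (1 − 3/8) × (1 − 3/8) = 3/8 × 5/8 × 5/8 = 75/512
P(at least one) = 1 − 75/512 = 437/512

437/512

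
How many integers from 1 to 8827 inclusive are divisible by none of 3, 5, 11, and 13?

By inclusion–exclusion:
2942 + 1765 + 802 + 679 − 588 − 267 − 226 − 160 − 135 − 61 + 53 + 45 + 20 + 12 − 4 = 4877
8827 − 4877 = 3950

3950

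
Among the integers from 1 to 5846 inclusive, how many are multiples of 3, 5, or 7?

3173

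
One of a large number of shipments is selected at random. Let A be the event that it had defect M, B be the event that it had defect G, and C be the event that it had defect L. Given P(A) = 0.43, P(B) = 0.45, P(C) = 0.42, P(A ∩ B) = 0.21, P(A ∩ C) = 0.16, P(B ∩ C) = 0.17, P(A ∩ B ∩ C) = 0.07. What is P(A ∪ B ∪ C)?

0.83

Apply inclusion-exclusion:
P(A ∪ B ∪ C) = 0.43 + 0.45 + 0.42 − 0.21 − 0.16 − 0.17 + 0.07 = 0.83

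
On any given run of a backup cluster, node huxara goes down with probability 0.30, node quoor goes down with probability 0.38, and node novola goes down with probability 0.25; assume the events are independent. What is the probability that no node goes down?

P(none) = (1 − 0.30) × (1 − 0.38) × (1 − 0.25) = 0.70 × 0.62 × 0.75 = 0.3255

0.3255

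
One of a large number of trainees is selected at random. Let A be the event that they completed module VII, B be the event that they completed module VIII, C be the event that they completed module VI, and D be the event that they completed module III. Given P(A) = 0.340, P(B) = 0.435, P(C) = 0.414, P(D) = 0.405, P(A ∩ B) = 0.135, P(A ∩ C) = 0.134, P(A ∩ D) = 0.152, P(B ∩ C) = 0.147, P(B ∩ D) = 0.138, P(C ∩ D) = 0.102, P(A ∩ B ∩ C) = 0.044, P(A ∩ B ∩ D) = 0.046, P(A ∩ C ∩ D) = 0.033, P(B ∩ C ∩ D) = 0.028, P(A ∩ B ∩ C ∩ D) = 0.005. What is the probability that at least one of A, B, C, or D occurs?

Using inclusion–exclusion:
P(A ∪ B ∪ C ∪ D) = 0.340 + 0.435 + 0.414 + 0.405 − 0.135 − 0.134 − 0.152 − 0.147 − 0.138 − 0.102 + 0.044 + 0.046 + 0.033 + 0.028 − 0.005 = 0.932

0.932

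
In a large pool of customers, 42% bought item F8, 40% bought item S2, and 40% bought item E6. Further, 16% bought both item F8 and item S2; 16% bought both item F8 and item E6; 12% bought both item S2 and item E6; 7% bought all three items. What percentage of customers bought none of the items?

15%

By inclusion-exclusion,
P(≥1) = 42 + 40 + 40 − 16 − 16 − 12 + 7 = 85%
P(none) = 100% − 85% = 15%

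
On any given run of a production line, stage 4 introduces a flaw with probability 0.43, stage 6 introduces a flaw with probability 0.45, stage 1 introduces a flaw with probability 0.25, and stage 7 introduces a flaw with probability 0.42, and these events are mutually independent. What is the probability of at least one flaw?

P(none) = (1 − 0.43) × (1 − 0.45) × (1 − 0.25) × (1 − 0.42) = 0.57 × 0.55 × 0.75 × 0.58 = 0.1363725
P(at least one) = 1 − 0.1363725 = 0.8636275

0.8636275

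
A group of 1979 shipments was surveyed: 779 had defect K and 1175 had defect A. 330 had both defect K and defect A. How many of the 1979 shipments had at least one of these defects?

1624

|at least one| = 779 + 1175 − 330 = 1624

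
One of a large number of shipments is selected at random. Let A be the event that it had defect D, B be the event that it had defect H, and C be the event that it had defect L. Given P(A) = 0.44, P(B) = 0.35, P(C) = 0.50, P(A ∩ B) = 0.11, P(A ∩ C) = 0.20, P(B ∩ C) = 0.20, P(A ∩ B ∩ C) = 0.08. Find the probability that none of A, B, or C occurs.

Inclusion–exclusion gives
P(A ∪ B ∪ C) = 0.44 + 0.35 + 0.50 − 0.11 − 0.20 − 0.20 + 0.08 = 0.86
P(none) = 1 − 0.86 = 0.14

0.14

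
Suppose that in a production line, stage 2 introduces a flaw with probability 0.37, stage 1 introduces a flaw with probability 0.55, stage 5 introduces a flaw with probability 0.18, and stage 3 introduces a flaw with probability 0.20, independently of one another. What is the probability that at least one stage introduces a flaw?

0.814024

Since the events are independent, P(none) is the product of the individual non-occurrence probabilities.
P(none) = (1 − 0.37) × (1 − 0.55) × (1 − 0.18) × (1 − 0.20) = 0.63 × 0.45 × 0.82 × 0.80 = 0.185976
P(at least one) = 1 − 0.185976 = 0.814024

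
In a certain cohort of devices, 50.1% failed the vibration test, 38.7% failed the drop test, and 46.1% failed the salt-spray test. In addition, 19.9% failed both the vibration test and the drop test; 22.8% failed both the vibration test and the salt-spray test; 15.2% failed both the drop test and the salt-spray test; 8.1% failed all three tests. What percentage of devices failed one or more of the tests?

85.1%

Apply inclusion-exclusion:
P(at least one) = 50.1 + 38.7 + 46.1 − 19.9 − 22.8 − 15.2 + 8.1 = 85.1%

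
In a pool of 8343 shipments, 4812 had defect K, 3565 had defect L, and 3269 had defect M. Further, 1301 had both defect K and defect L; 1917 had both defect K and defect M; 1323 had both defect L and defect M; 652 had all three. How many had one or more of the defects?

7757

By inclusion–exclusion:
|union| = 4812 + 3565 + 3269 − 1301 − 1917 − 1323 + 652 = 7757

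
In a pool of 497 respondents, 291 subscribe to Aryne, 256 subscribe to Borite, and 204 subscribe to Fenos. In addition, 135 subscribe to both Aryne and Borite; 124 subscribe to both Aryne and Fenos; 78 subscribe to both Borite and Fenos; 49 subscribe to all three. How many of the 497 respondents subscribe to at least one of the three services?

Using inclusion–exclusion:
N(≥1) = 291 + 256 + 204 − 135 − 124 − 78 + 49 = 463

463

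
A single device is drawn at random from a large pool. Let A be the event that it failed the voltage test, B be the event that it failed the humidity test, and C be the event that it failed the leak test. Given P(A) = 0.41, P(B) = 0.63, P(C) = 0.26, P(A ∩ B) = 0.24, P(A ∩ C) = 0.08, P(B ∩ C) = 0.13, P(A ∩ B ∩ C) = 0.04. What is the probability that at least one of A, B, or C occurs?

P(A ∪ B ∪ C) = 0.41 + 0.63 + 0.26 − 0.24 − 0.08 − 0.13 + 0.04 = 0.89

0.89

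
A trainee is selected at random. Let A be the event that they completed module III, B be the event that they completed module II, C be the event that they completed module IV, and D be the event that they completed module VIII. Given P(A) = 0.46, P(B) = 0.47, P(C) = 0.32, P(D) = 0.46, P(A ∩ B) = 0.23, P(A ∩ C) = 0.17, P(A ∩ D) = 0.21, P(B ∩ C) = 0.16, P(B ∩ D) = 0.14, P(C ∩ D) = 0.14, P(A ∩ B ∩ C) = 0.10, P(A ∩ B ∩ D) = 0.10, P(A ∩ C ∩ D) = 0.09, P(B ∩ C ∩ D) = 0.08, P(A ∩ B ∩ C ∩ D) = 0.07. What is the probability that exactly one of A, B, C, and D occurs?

0.44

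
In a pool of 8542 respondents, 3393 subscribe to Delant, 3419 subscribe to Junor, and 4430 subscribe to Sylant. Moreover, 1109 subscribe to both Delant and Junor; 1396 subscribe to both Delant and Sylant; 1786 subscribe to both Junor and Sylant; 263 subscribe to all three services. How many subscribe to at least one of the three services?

Inclusion–exclusion gives
|at least one| = 3393 + 3419 + 4430 − 1109 − 1396 − 1786 + 263 = 7214

7214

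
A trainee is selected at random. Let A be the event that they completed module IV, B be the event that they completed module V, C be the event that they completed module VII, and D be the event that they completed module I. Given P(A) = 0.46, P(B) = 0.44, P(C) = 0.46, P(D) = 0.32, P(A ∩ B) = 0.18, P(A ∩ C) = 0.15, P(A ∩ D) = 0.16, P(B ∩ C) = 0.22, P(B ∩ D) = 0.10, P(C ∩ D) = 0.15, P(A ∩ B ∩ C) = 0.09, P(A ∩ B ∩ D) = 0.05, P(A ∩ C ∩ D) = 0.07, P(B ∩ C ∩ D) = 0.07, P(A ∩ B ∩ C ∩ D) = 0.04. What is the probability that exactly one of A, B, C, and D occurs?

By inclusion–exclusion (exactly-one form):
P(exactly one) = 0.46 + 0.44 + 0.46 + 0.32 − 2·0.18 − 2·0.15 − 2·0.16 − 2·0.22 − 2·0.10 − 2·0.15 + 3·0.09 + 3·0.05 + 3·0.07 + 3·0.07 − 4·0.04 = 0.44

0.44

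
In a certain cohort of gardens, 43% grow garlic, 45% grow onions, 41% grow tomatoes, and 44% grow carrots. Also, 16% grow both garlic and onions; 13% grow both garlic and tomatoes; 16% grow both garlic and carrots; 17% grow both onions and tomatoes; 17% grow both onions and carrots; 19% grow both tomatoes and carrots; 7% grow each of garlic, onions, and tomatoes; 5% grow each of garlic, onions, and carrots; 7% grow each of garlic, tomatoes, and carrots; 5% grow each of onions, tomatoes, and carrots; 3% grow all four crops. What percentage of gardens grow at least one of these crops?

96%

P(union) = 43 + 45 + 41 + 44 − 16 − 13 − 16 − 17 − 17 − 19 + 7 + 5 + 7 + 5 − 3 = 96%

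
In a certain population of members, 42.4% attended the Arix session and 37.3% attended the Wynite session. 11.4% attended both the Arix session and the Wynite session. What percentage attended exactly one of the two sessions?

56.9%

P(exactly one) = 42.4 + 37.3 − 2·11.4 = 56.9%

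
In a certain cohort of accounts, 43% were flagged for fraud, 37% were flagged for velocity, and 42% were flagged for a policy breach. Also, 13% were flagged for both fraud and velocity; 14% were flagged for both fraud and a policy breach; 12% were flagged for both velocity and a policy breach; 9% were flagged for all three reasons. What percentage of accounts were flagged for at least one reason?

Using inclusion–exclusion:
P(≥1) = 43 + 37 + 42 − 13 − 14 − 12 + 9 = 92%

92%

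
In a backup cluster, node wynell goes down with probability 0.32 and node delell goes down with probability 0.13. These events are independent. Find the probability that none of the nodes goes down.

0.5916

P(none) = (1 − 0.32) × (1 − 0.13) = 0.68 × 0.87 = 0.5916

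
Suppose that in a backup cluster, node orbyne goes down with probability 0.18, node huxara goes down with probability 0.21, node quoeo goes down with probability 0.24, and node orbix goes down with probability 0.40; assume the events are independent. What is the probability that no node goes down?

P(none) = (1 − 0.18) × (1 − 0.21) × (1 − 0.24) × (1 − 0.40) = 0.82 × 0.79 × 0.76 × 0.60 = 0.2953968

0.2953968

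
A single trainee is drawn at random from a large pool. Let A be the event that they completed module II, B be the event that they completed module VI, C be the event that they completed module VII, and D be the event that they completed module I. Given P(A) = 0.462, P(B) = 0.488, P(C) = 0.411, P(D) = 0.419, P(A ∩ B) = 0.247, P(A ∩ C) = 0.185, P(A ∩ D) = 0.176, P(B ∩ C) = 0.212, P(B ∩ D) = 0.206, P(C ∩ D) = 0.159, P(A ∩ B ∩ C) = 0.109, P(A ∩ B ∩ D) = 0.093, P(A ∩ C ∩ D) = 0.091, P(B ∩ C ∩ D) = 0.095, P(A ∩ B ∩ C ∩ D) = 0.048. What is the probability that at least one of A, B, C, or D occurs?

0.935

P(A ∪ B ∪ C ∪ D) = 0.462 + 0.488 + 0.411 + 0.419 − 0.247 − 0.185 − 0.176 − 0.212 − 0.206 − 0.159 + 0.109 + 0.093 + 0.091 + 0.095 − 0.048 = 0.935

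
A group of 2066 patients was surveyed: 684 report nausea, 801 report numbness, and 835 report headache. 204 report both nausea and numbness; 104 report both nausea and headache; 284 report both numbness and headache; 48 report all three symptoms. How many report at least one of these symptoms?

By inclusion–exclusion:
N(≥1) = 684 + 801 + 835 − 204 − 104 − 284 + 48 = 1776

1776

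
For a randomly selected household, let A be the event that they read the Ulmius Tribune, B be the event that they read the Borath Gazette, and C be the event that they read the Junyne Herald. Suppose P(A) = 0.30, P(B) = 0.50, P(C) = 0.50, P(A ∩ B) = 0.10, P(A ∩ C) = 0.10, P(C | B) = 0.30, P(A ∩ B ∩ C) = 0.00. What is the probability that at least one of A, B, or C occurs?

0.95

P(B ∩ C) = P(B)·P(C|B) = 0.50 × 0.30 = 0.15
Apply inclusion-exclusion:
P(A ∪ B ∪ C) = 0.30 + 0.50 + 0.50 − 0.10 − 0.10 − 0.15 + 0.00 = 0.95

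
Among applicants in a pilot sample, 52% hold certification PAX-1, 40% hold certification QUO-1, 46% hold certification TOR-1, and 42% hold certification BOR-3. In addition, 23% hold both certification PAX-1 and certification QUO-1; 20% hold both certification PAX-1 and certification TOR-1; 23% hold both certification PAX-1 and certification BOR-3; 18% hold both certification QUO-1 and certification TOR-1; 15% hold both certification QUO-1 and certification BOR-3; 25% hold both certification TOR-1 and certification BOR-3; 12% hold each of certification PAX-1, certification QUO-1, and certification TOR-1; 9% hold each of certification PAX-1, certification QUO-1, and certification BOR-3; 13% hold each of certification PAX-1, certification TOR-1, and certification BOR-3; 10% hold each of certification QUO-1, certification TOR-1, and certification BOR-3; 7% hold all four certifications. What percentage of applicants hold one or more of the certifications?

93%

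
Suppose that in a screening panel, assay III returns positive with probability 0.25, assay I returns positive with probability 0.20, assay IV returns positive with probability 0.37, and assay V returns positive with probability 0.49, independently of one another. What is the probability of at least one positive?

P(none) = (1 − 0.25) × (1 − 0.20) × (1 − 0.37) × (1 − 0.49) = 0.75 × 0.80 × 0.63 × 0.51 = 0.19278
P(at least one) = 1 − 0.19278 = 0.80722

0.80722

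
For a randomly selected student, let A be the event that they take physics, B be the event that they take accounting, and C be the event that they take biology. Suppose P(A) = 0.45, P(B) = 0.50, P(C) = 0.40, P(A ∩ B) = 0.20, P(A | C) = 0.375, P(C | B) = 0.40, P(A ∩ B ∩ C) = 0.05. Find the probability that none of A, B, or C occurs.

0.15

P(A ∩ C) = P(C)·P(A|C) = 0.40 × 0.375 = 0.15
P(B ∩ C) = P(B)·P(C|B) = 0.50 × 0.40 = 0.20
Apply inclusion-exclusion:
P(A ∪ B ∪ C) = 0.45 + 0.50 + 0.40 − 0.20 − 0.15 − 0.20 + 0.05 = 0.85
P(none) = 1 − 0.85 = 0.15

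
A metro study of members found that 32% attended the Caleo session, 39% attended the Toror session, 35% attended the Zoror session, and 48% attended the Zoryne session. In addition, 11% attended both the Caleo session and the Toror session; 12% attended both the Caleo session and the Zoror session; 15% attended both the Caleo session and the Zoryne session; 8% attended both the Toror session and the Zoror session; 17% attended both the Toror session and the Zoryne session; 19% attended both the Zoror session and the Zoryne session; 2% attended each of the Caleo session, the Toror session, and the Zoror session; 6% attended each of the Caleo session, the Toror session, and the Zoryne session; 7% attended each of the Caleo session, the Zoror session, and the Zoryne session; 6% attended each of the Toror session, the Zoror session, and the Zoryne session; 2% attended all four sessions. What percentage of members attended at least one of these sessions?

91%

Using inclusion–exclusion:
P(≥1) = 32 + 39 + 35 + 48 − 11 − 12 − 15 − 8 − 17 − 19 + 2 + 6 + 7 + 6 − 2 = 91%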